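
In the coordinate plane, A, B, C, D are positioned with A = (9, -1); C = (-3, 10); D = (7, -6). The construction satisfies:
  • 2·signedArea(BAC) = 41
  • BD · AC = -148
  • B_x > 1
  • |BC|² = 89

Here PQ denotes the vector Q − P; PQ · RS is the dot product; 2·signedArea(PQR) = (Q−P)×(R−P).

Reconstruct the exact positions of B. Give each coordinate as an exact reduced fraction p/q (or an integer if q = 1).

B = (2, 2)

1. B_x = 2  [BD · AC = -148 ∩ 2·signedArea(BAC) = 41]
2. B_y = 2  [BD · AC = -148 ∩ 2·signedArea(BAC) = 41]
   → B = (2, 2)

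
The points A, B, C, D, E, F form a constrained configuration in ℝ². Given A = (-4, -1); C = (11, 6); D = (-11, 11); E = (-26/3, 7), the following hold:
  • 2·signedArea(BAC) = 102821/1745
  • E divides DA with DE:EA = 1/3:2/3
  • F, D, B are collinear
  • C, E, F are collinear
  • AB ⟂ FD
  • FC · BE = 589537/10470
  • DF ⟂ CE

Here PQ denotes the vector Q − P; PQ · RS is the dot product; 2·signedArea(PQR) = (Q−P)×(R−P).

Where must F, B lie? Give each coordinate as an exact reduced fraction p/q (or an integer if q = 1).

B = (-40451/3490, -2143/3490)
F = (-39077/3490, 24879/3490)

1. F_x = -39077/3490  [C, E, F are collinear ∩ DF ⟂ CE]
2. F_y = 24879/3490  [C, E, F are collinear ∩ DF ⟂ CE]
   → F = (-39077/3490, 24879/3490)
3. B_x = -40451/3490  [F, D, B are collinear ∩ AB ⟂ FD]
4. B_y = -2143/3490  [F, D, B are collinear ∩ AB ⟂ FD]
   → B = (-40451/3490, -2143/3490)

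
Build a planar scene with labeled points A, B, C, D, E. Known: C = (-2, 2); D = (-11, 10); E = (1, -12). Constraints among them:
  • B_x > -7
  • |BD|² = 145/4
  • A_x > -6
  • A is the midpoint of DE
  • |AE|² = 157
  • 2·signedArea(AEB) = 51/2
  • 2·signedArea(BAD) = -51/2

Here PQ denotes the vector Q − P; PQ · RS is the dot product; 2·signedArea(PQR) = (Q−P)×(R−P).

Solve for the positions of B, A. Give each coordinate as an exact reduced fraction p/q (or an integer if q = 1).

A = (-5, -1)
B = (-13/2, 6)

1. A_x = -5  [A is the midpoint of DE]
2. A_y = -1  [A is the midpoint of DE]
   → A = (-5, -1)
3. B_x = -13/2  [line -11·x + -6·y + -71/2 = 0 ∩ |BD|² = 145/4]
4. B_y = 6  [line -11·x + -6·y + -71/2 = 0 ∩ |BD|² = 145/4]
   → B = (-13/2, 6)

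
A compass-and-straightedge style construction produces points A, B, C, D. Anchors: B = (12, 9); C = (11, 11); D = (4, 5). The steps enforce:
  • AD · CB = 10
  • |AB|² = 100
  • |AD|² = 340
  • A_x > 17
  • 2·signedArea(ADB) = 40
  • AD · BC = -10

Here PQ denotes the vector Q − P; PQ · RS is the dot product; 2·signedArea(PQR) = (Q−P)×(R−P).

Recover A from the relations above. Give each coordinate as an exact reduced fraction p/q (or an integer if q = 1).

A = (18, 17)

1. A_x = 18  [line -4·x + 8·y + -64 = 0 ∩ |AB|² = 100]
2. A_y = 17  [line -4·x + 8·y + -64 = 0 ∩ |AB|² = 100]
   → A = (18, 17)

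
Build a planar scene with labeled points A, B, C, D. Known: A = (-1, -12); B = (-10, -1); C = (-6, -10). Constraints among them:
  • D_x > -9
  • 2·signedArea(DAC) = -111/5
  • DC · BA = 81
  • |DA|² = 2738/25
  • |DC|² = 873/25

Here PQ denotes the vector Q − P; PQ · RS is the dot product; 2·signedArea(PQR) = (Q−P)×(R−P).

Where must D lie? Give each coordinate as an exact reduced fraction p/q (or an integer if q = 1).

D = (-42/5, -23/5)

1. D_x = -42/5  [2·signedArea(DAC) = -111/5 ∩ DC · BA = 81]
2. D_y = -23/5  [2·signedArea(DAC) = -111/5 ∩ DC · BA = 81]
   → D = (-42/5, -23/5)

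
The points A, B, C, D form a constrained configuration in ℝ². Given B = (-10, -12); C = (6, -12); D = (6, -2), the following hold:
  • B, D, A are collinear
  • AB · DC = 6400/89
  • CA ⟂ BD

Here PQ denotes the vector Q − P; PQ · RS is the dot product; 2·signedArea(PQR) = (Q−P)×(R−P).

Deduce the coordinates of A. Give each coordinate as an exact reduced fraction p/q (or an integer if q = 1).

1. A_x = 134/89  [B, D, A are collinear ∩ CA ⟂ BD]
2. A_y = -428/89  [B, D, A are collinear ∩ CA ⟂ BD]
   → A = (134/89, -428/89)

A = (134/89, -428/89)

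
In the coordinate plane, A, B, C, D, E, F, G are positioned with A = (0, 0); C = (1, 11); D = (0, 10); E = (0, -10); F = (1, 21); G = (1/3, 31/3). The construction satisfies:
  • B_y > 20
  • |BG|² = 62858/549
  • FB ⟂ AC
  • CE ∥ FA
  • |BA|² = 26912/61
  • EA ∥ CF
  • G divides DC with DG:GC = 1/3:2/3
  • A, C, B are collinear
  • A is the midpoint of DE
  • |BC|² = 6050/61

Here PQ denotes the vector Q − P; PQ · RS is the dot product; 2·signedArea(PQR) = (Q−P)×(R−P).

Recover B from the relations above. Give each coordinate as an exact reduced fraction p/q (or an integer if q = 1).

B = (116/61, 1276/61)

1. B_x = 116/61  [A, C, B are collinear ∩ FB ⟂ AC]
2. B_y = 1276/61  [A, C, B are collinear ∩ FB ⟂ AC]
   → B = (116/61, 1276/61)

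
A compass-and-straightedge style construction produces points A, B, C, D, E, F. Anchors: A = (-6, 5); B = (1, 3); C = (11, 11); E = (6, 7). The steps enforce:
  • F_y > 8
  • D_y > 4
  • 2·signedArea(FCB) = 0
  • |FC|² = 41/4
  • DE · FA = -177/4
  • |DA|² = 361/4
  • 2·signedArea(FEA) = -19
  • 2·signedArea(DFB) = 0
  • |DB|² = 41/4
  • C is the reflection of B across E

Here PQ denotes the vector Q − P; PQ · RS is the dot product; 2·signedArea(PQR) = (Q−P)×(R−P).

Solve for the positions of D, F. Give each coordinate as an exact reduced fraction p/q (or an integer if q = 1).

1. F_x = 17/2  [2·signedArea(FCB) = 0 ∩ 2·signedArea(FEA) = -19]
2. F_y = 9  [2·signedArea(FCB) = 0 ∩ 2·signedArea(FEA) = -19]
   → F = (17/2, 9)
3. D_x = 7/2  [2·signedArea(DFB) = 0 ∩ DE · FA = -177/4]
4. D_y = 5  [2·signedArea(DFB) = 0 ∩ DE · FA = -177/4]
   → D = (7/2, 5)

D = (7/2, 5)
F = (17/2, 9)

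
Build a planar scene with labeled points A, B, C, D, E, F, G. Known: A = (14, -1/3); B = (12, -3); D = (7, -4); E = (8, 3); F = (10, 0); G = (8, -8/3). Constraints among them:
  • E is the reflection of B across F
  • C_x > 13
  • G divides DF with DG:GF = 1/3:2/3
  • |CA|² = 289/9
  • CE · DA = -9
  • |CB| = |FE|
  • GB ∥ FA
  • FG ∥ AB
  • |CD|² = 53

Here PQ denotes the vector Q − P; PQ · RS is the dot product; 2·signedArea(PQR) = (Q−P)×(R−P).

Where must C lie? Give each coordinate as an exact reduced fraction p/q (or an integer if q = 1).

C = (14, -6)

1. C_x = 14  [line -7·x + -11/3·y + 76 = 0 ∩ |CD|² = 53]
2. C_y = -6  [line -7·x + -11/3·y + 76 = 0 ∩ |CD|² = 53]
   → C = (14, -6)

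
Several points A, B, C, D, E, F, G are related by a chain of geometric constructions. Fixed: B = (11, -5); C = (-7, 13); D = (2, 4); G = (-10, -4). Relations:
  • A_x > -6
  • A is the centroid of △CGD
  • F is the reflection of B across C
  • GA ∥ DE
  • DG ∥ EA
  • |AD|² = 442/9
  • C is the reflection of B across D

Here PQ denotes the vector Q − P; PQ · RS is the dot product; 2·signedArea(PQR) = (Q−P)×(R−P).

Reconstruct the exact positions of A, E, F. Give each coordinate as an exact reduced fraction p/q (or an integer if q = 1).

1. A_x = -5  [A is the centroid of △CGD]
2. A_y = 13/3  [A is the centroid of △CGD]
   → A = (-5, 13/3)
3. E_x = 7  [DG ∥ EA ∩ GA ∥ DE]
4. E_y = 37/3  [DG ∥ EA ∩ GA ∥ DE]
   → E = (7, 37/3)
5. F_x = -25  [F is the reflection of B across C]
6. F_y = 31  [F is the reflection of B across C]
   → F = (-25, 31)

A = (-5, 13/3)
E = (7, 37/3)
F = (-25, 31)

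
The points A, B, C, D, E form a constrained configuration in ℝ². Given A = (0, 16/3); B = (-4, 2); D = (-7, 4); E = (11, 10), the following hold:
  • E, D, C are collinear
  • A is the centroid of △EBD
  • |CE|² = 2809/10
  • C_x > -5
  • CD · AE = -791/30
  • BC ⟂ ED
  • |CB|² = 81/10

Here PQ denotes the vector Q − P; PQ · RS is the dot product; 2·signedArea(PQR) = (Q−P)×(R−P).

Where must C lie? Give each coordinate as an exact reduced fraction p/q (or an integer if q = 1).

C = (-49/10, 47/10)

1. C_x = -49/10  [E, D, C are collinear ∩ BC ⟂ ED]
2. C_y = 47/10  [E, D, C are collinear ∩ BC ⟂ ED]
   → C = (-49/10, 47/10)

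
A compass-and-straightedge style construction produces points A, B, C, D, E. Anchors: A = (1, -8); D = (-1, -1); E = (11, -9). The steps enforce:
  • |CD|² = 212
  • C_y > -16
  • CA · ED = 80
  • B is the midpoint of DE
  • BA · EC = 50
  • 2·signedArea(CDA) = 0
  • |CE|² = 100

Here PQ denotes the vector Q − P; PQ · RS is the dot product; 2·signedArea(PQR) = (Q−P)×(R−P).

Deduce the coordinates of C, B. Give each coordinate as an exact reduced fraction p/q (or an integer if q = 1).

1. C_x = 3  [2·signedArea(CDA) = 0 ∩ CA · ED = 80]
2. C_y = -15  [2·signedArea(CDA) = 0 ∩ CA · ED = 80]
   → C = (3, -15)
3. B_x = 5  [B is the midpoint of DE]
4. B_y = -5  [B is the midpoint of DE]
   → B = (5, -5)

B = (5, -5)
C = (3, -15)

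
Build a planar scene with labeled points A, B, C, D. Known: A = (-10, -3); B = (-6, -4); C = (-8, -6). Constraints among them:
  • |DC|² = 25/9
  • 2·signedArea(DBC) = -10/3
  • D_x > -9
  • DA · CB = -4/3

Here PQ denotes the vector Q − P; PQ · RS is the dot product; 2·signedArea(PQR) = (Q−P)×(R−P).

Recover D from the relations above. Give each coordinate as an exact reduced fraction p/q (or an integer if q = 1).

D = (-8, -13/3)

1. D_x = -8  [DA · CB = -4/3 ∩ 2·signedArea(DBC) = -10/3]
2. D_y = -13/3  [DA · CB = -4/3 ∩ 2·signedArea(DBC) = -10/3]
   → D = (-8, -13/3)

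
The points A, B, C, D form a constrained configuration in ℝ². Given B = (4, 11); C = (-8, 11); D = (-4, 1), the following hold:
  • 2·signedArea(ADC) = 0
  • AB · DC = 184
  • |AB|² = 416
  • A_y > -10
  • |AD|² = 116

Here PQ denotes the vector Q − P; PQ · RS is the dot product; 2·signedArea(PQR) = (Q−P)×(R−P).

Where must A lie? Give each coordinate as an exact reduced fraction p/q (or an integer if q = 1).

1. A_x = 0  [2·signedArea(ADC) = 0 ∩ AB · DC = 184]
2. A_y = -9  [2·signedArea(ADC) = 0 ∩ AB · DC = 184]
   → A = (0, -9)

A = (0, -9)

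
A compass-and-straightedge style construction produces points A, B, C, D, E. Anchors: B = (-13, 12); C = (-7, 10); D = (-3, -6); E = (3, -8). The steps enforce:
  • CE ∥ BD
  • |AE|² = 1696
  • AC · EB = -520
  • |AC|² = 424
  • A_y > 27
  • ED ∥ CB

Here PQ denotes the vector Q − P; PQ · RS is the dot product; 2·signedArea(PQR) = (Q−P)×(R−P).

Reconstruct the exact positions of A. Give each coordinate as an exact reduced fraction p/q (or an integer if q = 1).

A = (-17, 28)

1. A_x = -17  [line 16·x + -20·y + 832 = 0 ∩ |AE|² = 1696]
2. A_y = 28  [line 16·x + -20·y + 832 = 0 ∩ |AE|² = 1696]
   → A = (-17, 28)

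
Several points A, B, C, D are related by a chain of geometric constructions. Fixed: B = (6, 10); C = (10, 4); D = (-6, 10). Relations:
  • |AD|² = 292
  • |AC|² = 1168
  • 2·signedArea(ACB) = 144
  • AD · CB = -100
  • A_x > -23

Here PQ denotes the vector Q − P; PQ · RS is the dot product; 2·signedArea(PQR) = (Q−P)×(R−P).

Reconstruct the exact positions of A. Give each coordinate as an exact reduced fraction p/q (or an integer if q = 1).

1. A_x = -22  [2·signedArea(ACB) = 144 ∩ AD · CB = -100]
2. A_y = 16  [2·signedArea(ACB) = 144 ∩ AD · CB = -100]
   → A = (-22, 16)

A = (-22, 16)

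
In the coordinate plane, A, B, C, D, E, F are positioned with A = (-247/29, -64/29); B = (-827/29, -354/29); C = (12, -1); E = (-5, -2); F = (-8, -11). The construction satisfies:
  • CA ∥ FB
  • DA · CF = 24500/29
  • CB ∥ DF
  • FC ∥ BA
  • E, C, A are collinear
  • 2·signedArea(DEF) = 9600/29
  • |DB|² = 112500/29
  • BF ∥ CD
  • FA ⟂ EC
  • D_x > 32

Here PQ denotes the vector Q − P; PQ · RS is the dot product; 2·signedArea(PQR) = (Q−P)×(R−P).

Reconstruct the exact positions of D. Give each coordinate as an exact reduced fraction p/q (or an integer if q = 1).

1. D_x = 943/29  [CB ∥ DF ∩ BF ∥ CD]
2. D_y = 6/29  [CB ∥ DF ∩ BF ∥ CD]
   → D = (943/29, 6/29)

D = (943/29, 6/29)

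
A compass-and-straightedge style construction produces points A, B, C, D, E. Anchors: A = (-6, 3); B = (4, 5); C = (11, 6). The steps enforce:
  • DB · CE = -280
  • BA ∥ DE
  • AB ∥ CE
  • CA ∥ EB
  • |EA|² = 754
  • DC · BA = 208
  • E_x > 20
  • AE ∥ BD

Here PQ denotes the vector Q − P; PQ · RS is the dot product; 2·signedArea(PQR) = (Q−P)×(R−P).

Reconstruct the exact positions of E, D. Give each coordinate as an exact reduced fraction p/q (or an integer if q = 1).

D = (31, 10)
E = (21, 8)

1. E_x = 21  [CA ∥ EB ∩ AB ∥ CE]
2. E_y = 8  [CA ∥ EB ∩ AB ∥ CE]
   → E = (21, 8)
3. D_x = 31  [BA ∥ DE ∩ AE ∥ BD]
4. D_y = 10  [BA ∥ DE ∩ AE ∥ BD]
   → D = (31, 10)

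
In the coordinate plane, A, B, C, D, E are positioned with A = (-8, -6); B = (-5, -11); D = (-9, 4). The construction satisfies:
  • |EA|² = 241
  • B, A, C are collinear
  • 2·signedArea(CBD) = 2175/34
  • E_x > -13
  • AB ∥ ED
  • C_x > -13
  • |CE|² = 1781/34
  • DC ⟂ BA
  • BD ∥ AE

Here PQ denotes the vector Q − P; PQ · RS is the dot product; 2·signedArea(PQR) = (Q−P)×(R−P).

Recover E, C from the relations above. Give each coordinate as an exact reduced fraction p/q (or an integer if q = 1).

1. E_x = -12  [AB ∥ ED ∩ BD ∥ AE]
2. E_y = 9  [AB ∥ ED ∩ BD ∥ AE]
   → E = (-12, 9)
3. C_x = -431/34  [B, A, C are collinear ∩ DC ⟂ BA]
4. C_y = 61/34  [B, A, C are collinear ∩ DC ⟂ BA]
   → C = (-431/34, 61/34)

C = (-431/34, 61/34)
E = (-12, 9)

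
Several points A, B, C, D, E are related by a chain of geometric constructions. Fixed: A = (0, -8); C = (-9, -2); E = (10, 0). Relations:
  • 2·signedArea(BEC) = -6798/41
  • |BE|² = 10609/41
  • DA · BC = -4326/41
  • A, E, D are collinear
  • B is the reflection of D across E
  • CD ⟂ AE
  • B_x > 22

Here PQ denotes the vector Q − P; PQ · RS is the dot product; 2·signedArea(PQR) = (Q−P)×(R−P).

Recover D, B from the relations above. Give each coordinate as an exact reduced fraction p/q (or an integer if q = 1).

B = (925/41, 412/41)
D = (-105/41, -412/41)

1. D_x = -105/41  [A, E, D are collinear ∩ CD ⟂ AE]
2. D_y = -412/41  [A, E, D are collinear ∩ CD ⟂ AE]
   → D = (-105/41, -412/41)
3. B_x = 925/41  [B is the reflection of D across E]
4. B_y = 412/41  [B is the reflection of D across E]
   → B = (925/41, 412/41)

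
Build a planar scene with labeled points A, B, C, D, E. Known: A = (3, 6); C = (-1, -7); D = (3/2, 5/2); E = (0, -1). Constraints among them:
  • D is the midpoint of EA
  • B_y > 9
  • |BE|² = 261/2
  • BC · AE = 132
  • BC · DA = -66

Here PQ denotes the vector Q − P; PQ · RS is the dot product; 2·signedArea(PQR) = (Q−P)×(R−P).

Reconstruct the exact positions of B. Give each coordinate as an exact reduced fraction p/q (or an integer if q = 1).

B = (9/2, 19/2)

1. B_x = 9/2  [line 3·x + 7·y + -80 = 0 ∩ |BE|² = 261/2]
2. B_y = 19/2  [line 3·x + 7·y + -80 = 0 ∩ |BE|² = 261/2]
   → B = (9/2, 19/2)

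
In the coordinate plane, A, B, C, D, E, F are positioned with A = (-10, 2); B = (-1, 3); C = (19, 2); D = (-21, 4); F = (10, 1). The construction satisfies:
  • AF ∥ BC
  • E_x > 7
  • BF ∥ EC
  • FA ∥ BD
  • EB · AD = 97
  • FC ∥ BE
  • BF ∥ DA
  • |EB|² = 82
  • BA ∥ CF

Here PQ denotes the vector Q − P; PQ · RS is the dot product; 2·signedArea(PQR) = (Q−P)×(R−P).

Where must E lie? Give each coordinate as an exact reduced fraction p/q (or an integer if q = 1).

E = (8, 4)

1. E_x = 8  [BF ∥ EC ∩ FC ∥ BE]
2. E_y = 4  [BF ∥ EC ∩ FC ∥ BE]
   → E = (8, 4)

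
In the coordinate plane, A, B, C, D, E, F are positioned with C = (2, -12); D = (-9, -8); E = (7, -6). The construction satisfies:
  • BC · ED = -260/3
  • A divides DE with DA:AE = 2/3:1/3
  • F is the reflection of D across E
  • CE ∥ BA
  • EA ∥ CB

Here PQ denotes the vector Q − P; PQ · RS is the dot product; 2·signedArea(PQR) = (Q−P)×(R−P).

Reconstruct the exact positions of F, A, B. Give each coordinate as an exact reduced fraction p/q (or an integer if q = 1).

1. F_x = 23  [F is the reflection of D across E]
2. F_y = -4  [F is the reflection of D across E]
   → F = (23, -4)
3. A_x = 5/3  [A divides DE with DA:AE = 2/3:1/3]
4. A_y = -20/3  [A divides DE with DA:AE = 2/3:1/3]
   → A = (5/3, -20/3)
5. B_x = -10/3  [CE ∥ BA ∩ EA ∥ CB]
6. B_y = -38/3  [CE ∥ BA ∩ EA ∥ CB]
   → B = (-10/3, -38/3)

A = (5/3, -20/3)
B = (-10/3, -38/3)
F = (23, -4)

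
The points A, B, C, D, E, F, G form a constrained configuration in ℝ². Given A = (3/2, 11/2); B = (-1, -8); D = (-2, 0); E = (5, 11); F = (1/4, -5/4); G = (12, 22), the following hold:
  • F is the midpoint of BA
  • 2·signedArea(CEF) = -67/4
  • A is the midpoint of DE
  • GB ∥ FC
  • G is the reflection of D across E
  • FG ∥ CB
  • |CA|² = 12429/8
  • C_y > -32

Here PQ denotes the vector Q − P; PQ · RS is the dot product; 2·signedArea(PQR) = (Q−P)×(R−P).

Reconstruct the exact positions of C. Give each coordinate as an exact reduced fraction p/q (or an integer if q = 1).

C = (-51/4, -125/4)

1. C_x = -51/4  [FG ∥ CB ∩ GB ∥ FC]
2. C_y = -125/4  [FG ∥ CB ∩ GB ∥ FC]
   → C = (-51/4, -125/4)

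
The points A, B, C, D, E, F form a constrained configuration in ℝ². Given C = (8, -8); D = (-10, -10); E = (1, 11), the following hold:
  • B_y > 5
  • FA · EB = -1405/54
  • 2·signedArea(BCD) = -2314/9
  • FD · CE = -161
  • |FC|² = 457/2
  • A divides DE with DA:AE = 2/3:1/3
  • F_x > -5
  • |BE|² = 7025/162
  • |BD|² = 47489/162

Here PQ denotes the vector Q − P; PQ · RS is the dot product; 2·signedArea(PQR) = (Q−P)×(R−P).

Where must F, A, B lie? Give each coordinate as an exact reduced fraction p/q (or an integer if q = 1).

A = (-8/3, 4)
B = (-37/18, 31/6)
F = (-9/2, 1/2)

1. A_x = -8/3  [A divides DE with DA:AE = 2/3:1/3]
2. A_y = 4  [A divides DE with DA:AE = 2/3:1/3]
   → A = (-8/3, 4)
3. B_x = -37/18  [line 2·x + -18·y + 874/9 = 0 ∩ |BD|² = 47489/162]
4. B_y = 31/6  [line 2·x + -18·y + 874/9 = 0 ∩ |BD|² = 47489/162]
   → B = (-37/18, 31/6)
5. F_x = -9/2  [FD · CE = -161 ∩ FA · EB = -1405/54]
6. F_y = 1/2  [FD · CE = -161 ∩ FA · EB = -1405/54]
   → F = (-9/2, 1/2)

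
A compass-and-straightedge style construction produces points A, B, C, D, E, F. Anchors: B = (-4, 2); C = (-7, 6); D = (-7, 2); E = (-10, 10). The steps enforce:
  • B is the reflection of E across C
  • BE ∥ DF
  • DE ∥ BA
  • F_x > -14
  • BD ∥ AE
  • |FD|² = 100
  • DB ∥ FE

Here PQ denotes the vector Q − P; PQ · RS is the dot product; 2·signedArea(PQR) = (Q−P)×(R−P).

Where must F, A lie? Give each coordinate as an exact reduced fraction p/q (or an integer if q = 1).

A = (-7, 10)
F = (-13, 10)

1. F_x = -13  [DB ∥ FE ∩ BE ∥ DF]
2. F_y = 10  [DB ∥ FE ∩ BE ∥ DF]
   → F = (-13, 10)
3. A_x = -7  [BD ∥ AE ∩ DE ∥ BA]
4. A_y = 10  [BD ∥ AE ∩ DE ∥ BA]
   → A = (-7, 10)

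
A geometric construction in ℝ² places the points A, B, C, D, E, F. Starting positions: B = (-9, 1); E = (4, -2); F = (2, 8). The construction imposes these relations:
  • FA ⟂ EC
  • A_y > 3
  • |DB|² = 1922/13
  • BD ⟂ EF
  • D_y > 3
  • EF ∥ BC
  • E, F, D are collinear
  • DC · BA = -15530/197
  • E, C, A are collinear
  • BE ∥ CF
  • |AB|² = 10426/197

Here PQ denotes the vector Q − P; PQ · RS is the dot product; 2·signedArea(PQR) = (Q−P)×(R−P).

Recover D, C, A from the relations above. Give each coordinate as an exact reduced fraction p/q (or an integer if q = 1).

A = (-412/197, 646/197)
C = (-11, 11)
D = (38/13, 44/13)

1. D_x = 38/13  [E, F, D are collinear ∩ BD ⟂ EF]
2. D_y = 44/13  [E, F, D are collinear ∩ BD ⟂ EF]
   → D = (38/13, 44/13)
3. C_x = -11  [BE ∥ CF ∩ EF ∥ BC]
4. C_y = 11  [BE ∥ CF ∩ EF ∥ BC]
   → C = (-11, 11)
5. A_x = -412/197  [E, C, A are collinear ∩ FA ⟂ EC]
6. A_y = 646/197  [E, C, A are collinear ∩ FA ⟂ EC]
   → A = (-412/197, 646/197)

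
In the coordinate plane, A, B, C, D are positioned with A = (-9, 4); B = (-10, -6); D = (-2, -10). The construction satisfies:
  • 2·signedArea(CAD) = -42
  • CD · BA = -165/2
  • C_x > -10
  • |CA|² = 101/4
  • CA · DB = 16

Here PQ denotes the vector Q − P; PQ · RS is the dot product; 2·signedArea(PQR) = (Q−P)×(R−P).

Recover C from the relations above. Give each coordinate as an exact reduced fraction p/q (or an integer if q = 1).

C = (-19/2, -1)

1. C_x = -19/2  [CA · DB = 16 ∩ CD · BA = -165/2]
2. C_y = -1  [CA · DB = 16 ∩ CD · BA = -165/2]
   → C = (-19/2, -1)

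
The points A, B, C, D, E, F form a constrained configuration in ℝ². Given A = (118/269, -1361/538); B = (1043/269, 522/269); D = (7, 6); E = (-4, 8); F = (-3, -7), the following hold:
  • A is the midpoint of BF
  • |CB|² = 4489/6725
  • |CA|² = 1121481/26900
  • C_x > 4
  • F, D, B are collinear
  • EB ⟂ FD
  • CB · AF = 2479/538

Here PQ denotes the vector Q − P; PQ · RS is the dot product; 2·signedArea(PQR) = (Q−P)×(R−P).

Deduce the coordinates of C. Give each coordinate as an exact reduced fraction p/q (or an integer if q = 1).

1. C_x = 1177/269  [line 925/269·x + 2405/538·y + -14319/538 = 0 ∩ |CB|² = 4489/6725]
2. C_y = 3481/1345  [line 925/269·x + 2405/538·y + -14319/538 = 0 ∩ |CB|² = 4489/6725]
   → C = (1177/269, 3481/1345)

C = (1177/269, 3481/1345)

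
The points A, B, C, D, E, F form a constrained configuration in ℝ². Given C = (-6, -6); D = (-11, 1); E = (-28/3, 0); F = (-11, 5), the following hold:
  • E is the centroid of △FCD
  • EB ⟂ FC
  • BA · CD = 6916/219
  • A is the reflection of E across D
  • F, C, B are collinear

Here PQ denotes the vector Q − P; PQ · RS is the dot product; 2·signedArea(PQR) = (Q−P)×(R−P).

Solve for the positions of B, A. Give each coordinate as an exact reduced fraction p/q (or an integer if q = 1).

A = (-38/3, 2)
B = (-1934/219, 50/219)

1. B_x = -1934/219  [F, C, B are collinear ∩ EB ⟂ FC]
2. B_y = 50/219  [F, C, B are collinear ∩ EB ⟂ FC]
   → B = (-1934/219, 50/219)
3. A_x = -38/3  [A is the reflection of E across D]
4. A_y = 2  [A is the reflection of E across D]
   → A = (-38/3, 2)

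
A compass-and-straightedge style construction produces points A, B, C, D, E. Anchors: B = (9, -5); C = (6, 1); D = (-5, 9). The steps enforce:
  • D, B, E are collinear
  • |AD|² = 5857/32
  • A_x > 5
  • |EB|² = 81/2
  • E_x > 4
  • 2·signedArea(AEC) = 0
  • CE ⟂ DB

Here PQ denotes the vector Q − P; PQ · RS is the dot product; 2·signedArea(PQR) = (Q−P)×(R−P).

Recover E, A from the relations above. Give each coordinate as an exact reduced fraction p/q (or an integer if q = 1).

A = (45/8, 5/8)
E = (9/2, -1/2)

1. E_x = 9/2  [D, B, E are collinear ∩ CE ⟂ DB]
2. E_y = -1/2  [D, B, E are collinear ∩ CE ⟂ DB]
   → E = (9/2, -1/2)
3. A_x = 45/8  [line -3/2·x + 3/2·y + 15/2 = 0 ∩ |AD|² = 5857/32]
4. A_y = 5/8  [line -3/2·x + 3/2·y + 15/2 = 0 ∩ |AD|² = 5857/32]
   → A = (45/8, 5/8)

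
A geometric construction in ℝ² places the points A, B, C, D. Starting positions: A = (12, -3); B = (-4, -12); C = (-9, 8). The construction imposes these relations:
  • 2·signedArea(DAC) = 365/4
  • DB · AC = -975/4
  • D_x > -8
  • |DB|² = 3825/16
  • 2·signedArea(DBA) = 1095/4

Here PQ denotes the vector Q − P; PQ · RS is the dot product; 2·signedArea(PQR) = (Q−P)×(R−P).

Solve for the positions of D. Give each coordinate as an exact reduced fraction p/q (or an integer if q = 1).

1. D_x = -31/4  [2·signedArea(DAC) = 365/4 ∩ DB · AC = -975/4]
2. D_y = 3  [2·signedArea(DAC) = 365/4 ∩ DB · AC = -975/4]
   → D = (-31/4, 3)

D = (-31/4, 3)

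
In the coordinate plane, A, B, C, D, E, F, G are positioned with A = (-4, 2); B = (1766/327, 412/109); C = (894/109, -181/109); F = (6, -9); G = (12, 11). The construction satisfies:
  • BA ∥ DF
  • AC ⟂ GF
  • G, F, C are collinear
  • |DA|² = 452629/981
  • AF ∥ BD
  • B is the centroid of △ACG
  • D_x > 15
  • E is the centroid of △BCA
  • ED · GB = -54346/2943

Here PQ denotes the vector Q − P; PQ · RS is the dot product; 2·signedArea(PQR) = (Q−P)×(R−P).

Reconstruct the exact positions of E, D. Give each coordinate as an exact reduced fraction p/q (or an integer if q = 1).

D = (5036/327, -787/109)
E = (3140/981, 449/327)

1. E_x = 3140/981  [E is the centroid of △BCA]
2. E_y = 449/327  [E is the centroid of △BCA]
   → E = (3140/981, 449/327)
3. D_x = 5036/327  [BA ∥ DF ∩ AF ∥ BD]
4. D_y = -787/109  [BA ∥ DF ∩ AF ∥ BD]
   → D = (5036/327, -787/109)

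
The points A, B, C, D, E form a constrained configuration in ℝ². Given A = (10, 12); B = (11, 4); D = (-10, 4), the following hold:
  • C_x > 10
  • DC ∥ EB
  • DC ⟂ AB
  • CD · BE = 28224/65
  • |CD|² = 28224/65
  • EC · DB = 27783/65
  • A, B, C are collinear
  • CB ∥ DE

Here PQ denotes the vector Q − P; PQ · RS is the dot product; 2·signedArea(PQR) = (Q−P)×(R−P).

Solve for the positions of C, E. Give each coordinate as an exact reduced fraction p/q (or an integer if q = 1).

1. C_x = 694/65  [A, B, C are collinear ∩ DC ⟂ AB]
2. C_y = 428/65  [A, B, C are collinear ∩ DC ⟂ AB]
   → C = (694/65, 428/65)
3. E_x = -629/65  [DC ∥ EB ∩ CB ∥ DE]
4. E_y = 92/65  [DC ∥ EB ∩ CB ∥ DE]
   → E = (-629/65, 92/65)

C = (694/65, 428/65)
E = (-629/65, 92/65)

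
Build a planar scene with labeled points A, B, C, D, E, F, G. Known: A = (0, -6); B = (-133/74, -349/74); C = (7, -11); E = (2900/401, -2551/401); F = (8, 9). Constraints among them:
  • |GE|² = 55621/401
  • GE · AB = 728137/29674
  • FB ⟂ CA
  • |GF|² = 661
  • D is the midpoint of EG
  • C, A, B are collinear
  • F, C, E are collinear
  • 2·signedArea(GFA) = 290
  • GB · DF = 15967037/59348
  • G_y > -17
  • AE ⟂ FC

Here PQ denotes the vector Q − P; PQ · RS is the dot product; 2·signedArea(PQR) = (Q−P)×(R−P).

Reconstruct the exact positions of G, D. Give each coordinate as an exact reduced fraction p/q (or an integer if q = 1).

1. G_x = 14  [GE · AB = 728137/29674 ∩ 2·signedArea(GFA) = 290]
2. G_y = -16  [GE · AB = 728137/29674 ∩ 2·signedArea(GFA) = 290]
   → G = (14, -16)
3. D_x = 4257/401  [D is the midpoint of EG]
4. D_y = -8967/802  [D is the midpoint of EG]
   → D = (4257/401, -8967/802)

D = (4257/401, -8967/802)
G = (14, -16)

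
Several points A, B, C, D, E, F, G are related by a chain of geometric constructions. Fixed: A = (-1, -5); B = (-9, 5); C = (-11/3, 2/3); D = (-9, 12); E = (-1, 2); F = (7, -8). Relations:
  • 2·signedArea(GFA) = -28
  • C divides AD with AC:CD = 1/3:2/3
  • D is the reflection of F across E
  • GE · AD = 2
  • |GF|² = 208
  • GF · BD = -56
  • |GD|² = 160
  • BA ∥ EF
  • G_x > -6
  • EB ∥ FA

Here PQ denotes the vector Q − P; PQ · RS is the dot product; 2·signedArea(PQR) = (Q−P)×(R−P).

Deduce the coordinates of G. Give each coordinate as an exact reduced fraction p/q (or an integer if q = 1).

G = (-5, 0)

1. G_x = -5  [GF · BD = -56 ∩ GE · AD = 2]
2. G_y = 0  [GF · BD = -56 ∩ GE · AD = 2]
   → G = (-5, 0)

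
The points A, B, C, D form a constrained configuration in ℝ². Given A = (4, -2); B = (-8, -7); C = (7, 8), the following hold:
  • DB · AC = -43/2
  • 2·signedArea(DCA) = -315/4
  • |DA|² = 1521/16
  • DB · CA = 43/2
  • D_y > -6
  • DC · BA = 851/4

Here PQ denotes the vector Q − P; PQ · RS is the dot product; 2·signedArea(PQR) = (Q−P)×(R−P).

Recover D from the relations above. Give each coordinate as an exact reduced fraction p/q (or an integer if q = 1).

1. D_x = -5  [DC · BA = 851/4 ∩ DB · AC = -43/2]
2. D_y = -23/4  [DC · BA = 851/4 ∩ DB · AC = -43/2]
   → D = (-5, -23/4)

D = (-5, -23/4)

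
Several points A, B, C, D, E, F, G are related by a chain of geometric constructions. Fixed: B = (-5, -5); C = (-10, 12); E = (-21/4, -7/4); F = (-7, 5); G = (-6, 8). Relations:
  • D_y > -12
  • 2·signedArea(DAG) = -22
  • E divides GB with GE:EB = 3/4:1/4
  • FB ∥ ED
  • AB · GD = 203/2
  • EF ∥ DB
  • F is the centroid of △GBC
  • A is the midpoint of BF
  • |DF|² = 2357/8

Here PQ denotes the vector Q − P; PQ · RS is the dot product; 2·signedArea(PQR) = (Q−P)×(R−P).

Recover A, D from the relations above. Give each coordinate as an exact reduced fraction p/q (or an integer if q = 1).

A = (-6, 0)
D = (-13/4, -47/4)

1. A_x = -6  [A is the midpoint of BF]
2. A_y = 0  [A is the midpoint of BF]
   → A = (-6, 0)
3. D_x = -13/4  [EF ∥ DB ∩ FB ∥ ED]
4. D_y = -47/4  [EF ∥ DB ∩ FB ∥ ED]
   → D = (-13/4, -47/4)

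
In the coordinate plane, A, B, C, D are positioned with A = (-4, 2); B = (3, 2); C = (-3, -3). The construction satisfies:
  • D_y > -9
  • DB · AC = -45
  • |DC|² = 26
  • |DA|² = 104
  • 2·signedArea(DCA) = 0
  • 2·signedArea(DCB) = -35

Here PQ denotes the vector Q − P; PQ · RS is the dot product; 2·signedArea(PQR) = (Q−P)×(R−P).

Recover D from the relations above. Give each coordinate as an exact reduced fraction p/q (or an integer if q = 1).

D = (-2, -8)

1. D_x = -2  [2·signedArea(DCA) = 0 ∩ DB · AC = -45]
2. D_y = -8  [2·signedArea(DCA) = 0 ∩ DB · AC = -45]
   → D = (-2, -8)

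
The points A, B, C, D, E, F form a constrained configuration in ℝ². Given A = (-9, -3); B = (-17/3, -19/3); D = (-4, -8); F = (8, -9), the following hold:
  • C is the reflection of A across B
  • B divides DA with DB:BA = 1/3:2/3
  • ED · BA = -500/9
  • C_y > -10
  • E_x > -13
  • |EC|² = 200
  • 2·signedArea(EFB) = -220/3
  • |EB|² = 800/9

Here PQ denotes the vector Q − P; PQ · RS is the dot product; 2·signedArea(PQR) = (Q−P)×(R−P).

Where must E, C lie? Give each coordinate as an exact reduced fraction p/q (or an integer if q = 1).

1. E_x = -37/3  [2·signedArea(EFB) = -220/3 ∩ ED · BA = -500/9]
2. E_y = 1/3  [2·signedArea(EFB) = -220/3 ∩ ED · BA = -500/9]
   → E = (-37/3, 1/3)
3. C_x = -7/3  [C is the reflection of A across B]
4. C_y = -29/3  [C is the reflection of A across B]
   → C = (-7/3, -29/3)

C = (-7/3, -29/3)
E = (-37/3, 1/3)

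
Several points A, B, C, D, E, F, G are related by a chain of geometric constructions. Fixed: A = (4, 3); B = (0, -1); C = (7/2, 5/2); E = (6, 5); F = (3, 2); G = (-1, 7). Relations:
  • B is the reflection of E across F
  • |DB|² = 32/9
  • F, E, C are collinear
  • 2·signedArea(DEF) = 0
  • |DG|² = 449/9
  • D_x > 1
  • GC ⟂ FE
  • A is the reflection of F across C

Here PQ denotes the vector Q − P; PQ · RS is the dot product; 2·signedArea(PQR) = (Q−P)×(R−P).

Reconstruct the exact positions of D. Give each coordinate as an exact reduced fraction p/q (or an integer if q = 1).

D = (4/3, 1/3)

1. D_x = 4/3  [line 3·x + -3·y + -3 = 0 ∩ |DB|² = 32/9]
2. D_y = 1/3  [line 3·x + -3·y + -3 = 0 ∩ |DB|² = 32/9]
   → D = (4/3, 1/3)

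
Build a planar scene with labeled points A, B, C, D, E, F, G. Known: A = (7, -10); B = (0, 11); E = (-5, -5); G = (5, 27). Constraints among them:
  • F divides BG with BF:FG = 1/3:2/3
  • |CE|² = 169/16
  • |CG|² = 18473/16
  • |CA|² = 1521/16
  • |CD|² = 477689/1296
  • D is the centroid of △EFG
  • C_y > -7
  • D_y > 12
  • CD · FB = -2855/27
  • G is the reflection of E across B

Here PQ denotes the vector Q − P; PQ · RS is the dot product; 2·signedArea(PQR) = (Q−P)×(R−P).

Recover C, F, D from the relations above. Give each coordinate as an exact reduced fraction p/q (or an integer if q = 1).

C = (-2, -25/4)
D = (5/9, 115/9)
F = (5/3, 49/3)

1. F_x = 5/3  [F divides BG with BF:FG = 1/3:2/3]
2. F_y = 49/3  [F divides BG with BF:FG = 1/3:2/3]
   → F = (5/3, 49/3)
3. D_x = 5/9  [D is the centroid of △EFG]
4. D_y = 115/9  [D is the centroid of △EFG]
   → D = (5/9, 115/9)
5. C_x = -2  [line 5/3·x + 16/3·y + 110/3 = 0 ∩ |CA|² = 1521/16]
6. C_y = -25/4  [line 5/3·x + 16/3·y + 110/3 = 0 ∩ |CA|² = 1521/16]
   → C = (-2, -25/4)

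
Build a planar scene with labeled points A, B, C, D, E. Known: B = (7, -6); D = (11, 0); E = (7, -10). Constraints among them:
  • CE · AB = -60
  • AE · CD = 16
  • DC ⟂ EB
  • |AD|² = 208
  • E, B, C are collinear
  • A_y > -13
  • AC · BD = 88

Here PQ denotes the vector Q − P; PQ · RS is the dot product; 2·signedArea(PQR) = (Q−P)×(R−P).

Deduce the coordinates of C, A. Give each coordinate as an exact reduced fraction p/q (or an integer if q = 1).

1. C_x = 7  [E, B, C are collinear ∩ DC ⟂ EB]
2. C_y = 0  [E, B, C are collinear ∩ DC ⟂ EB]
   → C = (7, 0)
3. A_x = 3  [AC · BD = 88 ∩ AE · CD = 16]
4. A_y = -12  [AC · BD = 88 ∩ AE · CD = 16]
   → A = (3, -12)

A = (3, -12)
C = (7, 0)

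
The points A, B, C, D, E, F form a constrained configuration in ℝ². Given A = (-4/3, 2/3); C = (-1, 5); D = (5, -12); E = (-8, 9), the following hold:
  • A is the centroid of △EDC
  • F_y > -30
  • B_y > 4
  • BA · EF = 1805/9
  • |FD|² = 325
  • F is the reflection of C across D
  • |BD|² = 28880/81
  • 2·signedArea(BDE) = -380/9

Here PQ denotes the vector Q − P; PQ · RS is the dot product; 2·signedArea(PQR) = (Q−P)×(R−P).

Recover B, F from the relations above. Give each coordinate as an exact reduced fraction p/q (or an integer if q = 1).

B = (-31/9, 44/9)
F = (11, -29)

1. B_x = -31/9  [line -21·x + -13·y + -79/9 = 0 ∩ |BD|² = 28880/81]
2. B_y = 44/9  [line -21·x + -13·y + -79/9 = 0 ∩ |BD|² = 28880/81]
   → B = (-31/9, 44/9)
3. F_x = 11  [F is the reflection of C across D]
4. F_y = -29  [F is the reflection of C across D]
   → F = (11, -29)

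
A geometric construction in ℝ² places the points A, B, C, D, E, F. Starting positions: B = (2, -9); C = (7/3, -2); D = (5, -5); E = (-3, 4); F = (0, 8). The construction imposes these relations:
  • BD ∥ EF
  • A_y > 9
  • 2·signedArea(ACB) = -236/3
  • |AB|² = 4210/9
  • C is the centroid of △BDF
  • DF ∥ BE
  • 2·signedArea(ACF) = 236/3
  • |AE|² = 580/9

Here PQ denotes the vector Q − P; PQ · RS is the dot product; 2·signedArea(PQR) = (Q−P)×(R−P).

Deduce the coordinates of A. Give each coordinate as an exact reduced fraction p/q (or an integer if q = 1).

A = (-25/3, 10)

1. A_x = -25/3  [2·signedArea(ACB) = -236/3 ∩ 2·signedArea(ACF) = 236/3]
2. A_y = 10  [2·signedArea(ACB) = -236/3 ∩ 2·signedArea(ACF) = 236/3]
   → A = (-25/3, 10)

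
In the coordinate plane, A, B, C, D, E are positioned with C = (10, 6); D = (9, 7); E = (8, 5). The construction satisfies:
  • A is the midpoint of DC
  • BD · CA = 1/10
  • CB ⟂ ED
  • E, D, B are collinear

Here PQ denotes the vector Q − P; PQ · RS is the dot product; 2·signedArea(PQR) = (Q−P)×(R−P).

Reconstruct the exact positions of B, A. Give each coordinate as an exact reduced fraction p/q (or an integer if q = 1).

1. B_x = 44/5  [E, D, B are collinear ∩ CB ⟂ ED]
2. B_y = 33/5  [E, D, B are collinear ∩ CB ⟂ ED]
   → B = (44/5, 33/5)
3. A_x = 19/2  [A is the midpoint of DC]
4. A_y = 13/2  [A is the midpoint of DC]
   → A = (19/2, 13/2)

A = (19/2, 13/2)
B = (44/5, 33/5)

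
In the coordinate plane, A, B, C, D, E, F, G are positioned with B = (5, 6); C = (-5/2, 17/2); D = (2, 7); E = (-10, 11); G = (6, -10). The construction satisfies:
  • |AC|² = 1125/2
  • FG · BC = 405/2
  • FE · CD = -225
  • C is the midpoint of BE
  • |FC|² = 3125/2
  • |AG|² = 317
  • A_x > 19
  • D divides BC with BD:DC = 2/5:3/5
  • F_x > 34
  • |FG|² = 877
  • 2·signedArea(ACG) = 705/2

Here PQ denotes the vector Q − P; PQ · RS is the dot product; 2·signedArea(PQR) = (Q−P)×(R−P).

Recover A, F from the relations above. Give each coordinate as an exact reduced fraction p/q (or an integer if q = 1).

A = (20, 1)
F = (35, -4)

1. A_x = 20  [line 37/2·x + 17/2·y + -757/2 = 0 ∩ |AC|² = 1125/2]
2. A_y = 1  [line 37/2·x + 17/2·y + -757/2 = 0 ∩ |AC|² = 1125/2]
   → A = (20, 1)
3. F_x = 35  [line -9/2·x + 3/2·y + 327/2 = 0 ∩ |FG|² = 877]
4. F_y = -4  [line -9/2·x + 3/2·y + 327/2 = 0 ∩ |FG|² = 877]
   → F = (35, -4)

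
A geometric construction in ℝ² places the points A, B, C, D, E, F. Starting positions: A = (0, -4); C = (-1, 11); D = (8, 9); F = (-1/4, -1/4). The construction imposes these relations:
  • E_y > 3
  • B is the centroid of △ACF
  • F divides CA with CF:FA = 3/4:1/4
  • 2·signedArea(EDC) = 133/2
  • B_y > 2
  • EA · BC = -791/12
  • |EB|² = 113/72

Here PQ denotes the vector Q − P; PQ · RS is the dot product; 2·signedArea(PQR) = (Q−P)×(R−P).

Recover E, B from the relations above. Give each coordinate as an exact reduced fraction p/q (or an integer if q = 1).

1. B_x = -5/12  [B is the centroid of △ACF]
2. B_y = 9/4  [B is the centroid of △ACF]
   → B = (-5/12, 9/4)
3. E_x = -1/2  [2·signedArea(EDC) = 133/2 ∩ EA · BC = -791/12]
4. E_y = 7/2  [2·signedArea(EDC) = 133/2 ∩ EA · BC = -791/12]
   → E = (-1/2, 7/2)

B = (-5/12, 9/4)
E = (-1/2, 7/2)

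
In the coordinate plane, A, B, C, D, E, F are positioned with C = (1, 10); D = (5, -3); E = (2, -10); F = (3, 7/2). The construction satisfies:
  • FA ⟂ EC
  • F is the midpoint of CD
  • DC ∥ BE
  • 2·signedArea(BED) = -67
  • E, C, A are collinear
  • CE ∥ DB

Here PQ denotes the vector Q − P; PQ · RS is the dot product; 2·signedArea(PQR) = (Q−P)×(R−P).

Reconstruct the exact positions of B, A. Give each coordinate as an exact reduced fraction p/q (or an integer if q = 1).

A = (533/401, 1370/401)
B = (6, -23)

1. B_x = 6  [DC ∥ BE ∩ CE ∥ DB]
2. B_y = -23  [DC ∥ BE ∩ CE ∥ DB]
   → B = (6, -23)
3. A_x = 533/401  [E, C, A are collinear ∩ FA ⟂ EC]
4. A_y = 1370/401  [E, C, A are collinear ∩ FA ⟂ EC]
   → A = (533/401, 1370/401)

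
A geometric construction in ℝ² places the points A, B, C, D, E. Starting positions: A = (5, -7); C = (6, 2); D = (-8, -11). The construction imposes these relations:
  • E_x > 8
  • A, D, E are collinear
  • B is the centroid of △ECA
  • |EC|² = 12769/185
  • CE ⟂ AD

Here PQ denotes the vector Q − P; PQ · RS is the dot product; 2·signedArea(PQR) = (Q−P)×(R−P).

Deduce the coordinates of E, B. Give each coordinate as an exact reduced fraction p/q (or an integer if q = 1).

B = (1199/185, -2024/555)
E = (1562/185, -1099/185)

1. E_x = 1562/185  [A, D, E are collinear ∩ CE ⟂ AD]
2. E_y = -1099/185  [A, D, E are collinear ∩ CE ⟂ AD]
   → E = (1562/185, -1099/185)
3. B_x = 1199/185  [B is the centroid of △ECA]
4. B_y = -2024/555  [B is the centroid of △ECA]
   → B = (1199/185, -2024/555)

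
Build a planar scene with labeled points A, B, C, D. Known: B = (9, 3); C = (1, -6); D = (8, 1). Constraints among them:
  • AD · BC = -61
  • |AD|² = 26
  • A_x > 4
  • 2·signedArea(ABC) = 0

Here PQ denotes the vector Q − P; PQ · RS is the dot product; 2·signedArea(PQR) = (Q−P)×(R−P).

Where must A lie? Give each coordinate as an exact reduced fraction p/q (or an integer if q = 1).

A = (21/5, -12/5)

1. A_x = 21/5  [2·signedArea(ABC) = 0 ∩ AD · BC = -61]
2. A_y = -12/5  [2·signedArea(ABC) = 0 ∩ AD · BC = -61]
   → A = (21/5, -12/5)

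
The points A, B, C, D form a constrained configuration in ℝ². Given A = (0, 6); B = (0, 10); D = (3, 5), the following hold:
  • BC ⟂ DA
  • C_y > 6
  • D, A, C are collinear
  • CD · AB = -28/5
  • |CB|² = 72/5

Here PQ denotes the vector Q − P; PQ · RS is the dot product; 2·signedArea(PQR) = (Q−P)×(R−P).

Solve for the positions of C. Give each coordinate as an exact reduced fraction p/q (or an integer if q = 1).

C = (-6/5, 32/5)

1. C_x = -6/5  [D, A, C are collinear ∩ BC ⟂ DA]
2. C_y = 32/5  [D, A, C are collinear ∩ BC ⟂ DA]
   → C = (-6/5, 32/5)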